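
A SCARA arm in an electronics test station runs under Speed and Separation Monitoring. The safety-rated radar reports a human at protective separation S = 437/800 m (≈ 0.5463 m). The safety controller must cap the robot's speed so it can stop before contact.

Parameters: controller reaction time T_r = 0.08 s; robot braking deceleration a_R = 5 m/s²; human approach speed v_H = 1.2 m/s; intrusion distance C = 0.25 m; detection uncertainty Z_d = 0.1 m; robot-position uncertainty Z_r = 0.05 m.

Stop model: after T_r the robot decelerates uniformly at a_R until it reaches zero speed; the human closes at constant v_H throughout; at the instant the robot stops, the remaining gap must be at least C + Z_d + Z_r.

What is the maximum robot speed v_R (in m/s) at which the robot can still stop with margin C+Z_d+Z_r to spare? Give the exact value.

at the boundary: (1/10)·v² + (8/25)·v + (-201/4000) = 0
  disc = (8/25)² − 4·(1/10)·(-201/4000) = 49/400 ; √disc = 7/20
  v_R = (−(8/25) + 7/20) / (2·(1/10)) = 3/20 m/s
check:
braking lasts T_s = (3/20)/5 = 0.0300 s
reaction-phase robot travel = 0.1500·0.0800 = 0.0120 m
robot covers 0.1500·0.0300 − ½·5.0000·0.0300² = 0.0022 m while stopping
human over T_r+T_s: 1.2000·(0.0800+0.0300) = 0.1320 m
margins: 0.2500+0.1000+0.0500 = 0.4000 m
sum ≈ 0.0120+0.0022+0.1320+0.4000 ≈ 0.5463 m = S ✓

v_R_max = 3/20 m/s = 0.1500 m/s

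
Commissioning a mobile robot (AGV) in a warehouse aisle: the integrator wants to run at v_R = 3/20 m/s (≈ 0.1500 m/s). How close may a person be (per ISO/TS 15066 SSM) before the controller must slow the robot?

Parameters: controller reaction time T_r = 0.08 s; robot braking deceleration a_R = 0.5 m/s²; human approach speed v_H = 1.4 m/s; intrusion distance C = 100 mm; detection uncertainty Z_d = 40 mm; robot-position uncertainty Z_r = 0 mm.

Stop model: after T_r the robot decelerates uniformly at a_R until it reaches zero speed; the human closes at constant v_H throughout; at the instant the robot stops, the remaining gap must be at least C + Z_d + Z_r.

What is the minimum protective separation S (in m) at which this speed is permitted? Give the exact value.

S_min = 1413/2000 m = 0.7065 m

stop time T_s = (3/20)/(1/2) = 0.3000 s
robot covers v_R·T_r = 0.1500·0.0800 = 0.0120 m before braking
braking distance = 0.1500²/(2·0.5000) = 0.0225 m
human over T_r+T_s: 1.4000·(0.0800+0.3000) = 0.5320 m
residual clearance needed = 0.1000+0.0400+0.0000 = 0.1400 m
S_min ≈ 0.0120+0.0225+0.5320+0.1400  ⇒  S_min = 1413/2000 m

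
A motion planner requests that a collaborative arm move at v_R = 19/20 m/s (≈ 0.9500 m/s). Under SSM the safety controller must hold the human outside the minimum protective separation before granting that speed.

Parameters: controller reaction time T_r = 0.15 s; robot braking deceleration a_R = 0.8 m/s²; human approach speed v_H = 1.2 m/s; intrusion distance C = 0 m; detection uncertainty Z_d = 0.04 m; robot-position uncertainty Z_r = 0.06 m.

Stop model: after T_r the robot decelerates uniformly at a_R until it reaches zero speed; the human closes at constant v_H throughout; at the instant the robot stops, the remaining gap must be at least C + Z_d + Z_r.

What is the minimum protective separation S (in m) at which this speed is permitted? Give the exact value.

T_s = v_R/a_R = (19/20)/(4/5) = 1.1875 s
reaction-phase robot travel = 0.9500·0.1500 = 0.1425 m
robot covers 0.9500·1.1875 − ½·0.8000·1.1875² = 0.5641 m while stopping
human over T_r+T_s: 1.2000·(0.1500+1.1875) = 1.6050 m
residual clearance needed = 0.0000+0.0400+0.0600 = 0.1000 m
S_min ≈ 0.1425+0.5641+1.6050+0.1000  ⇒  S_min = 7717/3200 m

S_min = 7717/3200 m = 2.4116 m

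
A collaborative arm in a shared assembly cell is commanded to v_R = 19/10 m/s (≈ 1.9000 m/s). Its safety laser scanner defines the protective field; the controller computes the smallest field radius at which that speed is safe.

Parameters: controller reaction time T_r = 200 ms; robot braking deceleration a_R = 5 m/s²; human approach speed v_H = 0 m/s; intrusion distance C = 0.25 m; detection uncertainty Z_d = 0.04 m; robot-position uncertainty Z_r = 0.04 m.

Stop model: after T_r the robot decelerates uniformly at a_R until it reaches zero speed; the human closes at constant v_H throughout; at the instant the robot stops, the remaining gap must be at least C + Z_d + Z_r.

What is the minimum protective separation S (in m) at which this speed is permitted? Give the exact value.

S_min = 1071/1000 m = 1.0710 m

braking lasts T_s = (19/10)/5 = 0.3800 s
robot covers v_R·T_r = 1.9000·0.2000 = 0.3800 m before braking
robot covers 1.9000·0.3800 − ½·5.0000·0.3800² = 0.3610 m while stopping
human closes 0.0000·0.5800 = 0.0000 m
margins: 0.2500+0.0400+0.0400 = 0.3300 m
S_min ≈ 0.3800+0.3610+0.0000+0.3300  ⇒  S_min = 1071/1000 m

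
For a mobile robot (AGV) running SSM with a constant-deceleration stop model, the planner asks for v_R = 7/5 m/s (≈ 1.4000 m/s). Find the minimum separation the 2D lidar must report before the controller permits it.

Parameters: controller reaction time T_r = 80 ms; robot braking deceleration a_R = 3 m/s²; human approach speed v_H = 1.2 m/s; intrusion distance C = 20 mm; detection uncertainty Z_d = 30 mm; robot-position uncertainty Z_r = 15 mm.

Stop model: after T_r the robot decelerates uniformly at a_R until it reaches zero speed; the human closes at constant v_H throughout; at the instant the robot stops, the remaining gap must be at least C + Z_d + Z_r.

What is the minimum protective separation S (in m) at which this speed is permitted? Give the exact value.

braking lasts T_s = (7/5)/3 = 0.4667 s
reaction-phase robot travel = 1.4000·0.0800 = 0.1120 m
robot under decel: 1.4000²/(2·3.0000) = 0.3267 m
person approaches 1.2000·(0.0800+0.4667) = 0.6560 m
margins: 0.0200+0.0300+0.0150 = 0.0650 m
S_min ≈ 0.1120+0.3267+0.6560+0.0650  ⇒  S_min = 3479/3000 m

S_min = 3479/3000 m = 1.1597 m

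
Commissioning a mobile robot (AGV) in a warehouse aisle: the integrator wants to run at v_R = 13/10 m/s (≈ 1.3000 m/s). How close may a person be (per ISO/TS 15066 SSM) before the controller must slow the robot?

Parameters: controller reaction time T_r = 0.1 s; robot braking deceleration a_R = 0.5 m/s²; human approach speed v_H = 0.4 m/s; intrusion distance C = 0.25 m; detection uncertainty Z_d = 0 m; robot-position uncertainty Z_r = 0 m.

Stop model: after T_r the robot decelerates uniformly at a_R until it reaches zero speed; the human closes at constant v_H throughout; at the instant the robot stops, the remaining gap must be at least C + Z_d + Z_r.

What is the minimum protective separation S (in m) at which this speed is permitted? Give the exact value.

S_min = 63/20 m = 3.1500 m

T_s = v_R/a_R = (13/10)/(1/2) = 2.6000 s
robot covers v_R·T_r = 1.3000·0.1000 = 0.1300 m before braking
braking distance = 1.3000²/(2·0.5000) = 1.6900 m
human over T_r+T_s: 0.4000·(0.1000+2.6000) = 1.0800 m
C+Z_d+Z_r = 0.2500+0.0000+0.0000 = 0.2500 m
S_min ≈ 0.1300+1.6900+1.0800+0.2500  ⇒  S_min = 63/20 m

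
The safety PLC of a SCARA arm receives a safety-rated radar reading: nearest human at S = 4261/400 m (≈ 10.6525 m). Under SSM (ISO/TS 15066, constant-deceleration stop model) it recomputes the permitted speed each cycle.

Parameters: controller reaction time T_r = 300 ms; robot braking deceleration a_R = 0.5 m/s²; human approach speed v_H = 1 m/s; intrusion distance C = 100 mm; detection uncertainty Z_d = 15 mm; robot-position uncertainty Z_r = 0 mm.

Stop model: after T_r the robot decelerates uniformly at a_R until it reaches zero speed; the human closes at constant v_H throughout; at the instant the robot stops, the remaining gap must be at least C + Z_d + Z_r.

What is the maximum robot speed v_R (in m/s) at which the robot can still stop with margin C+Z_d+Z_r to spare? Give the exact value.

at the boundary: (1)·v² + (23/10)·v + (-819/80) = 0
  disc = (23/10)² − 4·(1)·(-819/80) = 1156/25 ; √disc = 34/5
  v_R = (−(23/10) + 34/5) / (2·(1)) = 9/4 m/s
check:
braking lasts T_s = (9/4)/(1/2) = 4.5000 s
robot in T_r: 2.2500·0.3000 = 0.6750 m
robot under decel: 2.2500²/(2·0.5000) = 5.0625 m
human over T_r+T_s: 1.0000·(0.3000+4.5000) = 4.8000 m
residual clearance needed = 0.1000+0.0150+0.0000 = 0.1150 m
sum ≈ 0.6750+5.0625+4.8000+0.1150 ≈ 10.6525 m = S ✓

v_R_max = 9/4 m/s = 2.2500 m/s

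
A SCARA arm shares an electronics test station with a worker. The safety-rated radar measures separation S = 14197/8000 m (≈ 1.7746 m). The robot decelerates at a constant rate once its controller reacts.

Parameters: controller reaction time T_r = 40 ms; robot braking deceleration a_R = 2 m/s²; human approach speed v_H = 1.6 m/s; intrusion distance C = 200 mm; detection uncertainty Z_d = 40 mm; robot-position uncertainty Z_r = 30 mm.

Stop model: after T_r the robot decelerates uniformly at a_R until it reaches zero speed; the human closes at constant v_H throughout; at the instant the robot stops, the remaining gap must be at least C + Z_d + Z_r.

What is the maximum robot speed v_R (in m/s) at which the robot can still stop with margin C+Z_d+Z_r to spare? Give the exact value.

v_R_max = 5/4 m/s = 1.2500 m/s

at the boundary: (1/4)·v² + (21/25)·v + (-461/320) = 0
  disc = (21/25)² − 4·(1/4)·(-461/320) = 85849/40000 ; √disc = 293/200
  v_R = (−(21/25) + 293/200) / (2·(1/4)) = 5/4 m/s
check:
braking lasts T_s = (5/4)/2 = 0.6250 s
reaction-phase robot travel = 1.2500·0.0400 = 0.0500 m
robot covers 1.2500·0.6250 − ½·2.0000·0.6250² = 0.3906 m while stopping
human over T_r+T_s: 1.6000·(0.0400+0.6250) = 1.0640 m
C+Z_d+Z_r = 0.2000+0.0400+0.0300 = 0.2700 m
sum ≈ 0.0500+0.3906+1.0640+0.2700 ≈ 1.7746 m = S ✓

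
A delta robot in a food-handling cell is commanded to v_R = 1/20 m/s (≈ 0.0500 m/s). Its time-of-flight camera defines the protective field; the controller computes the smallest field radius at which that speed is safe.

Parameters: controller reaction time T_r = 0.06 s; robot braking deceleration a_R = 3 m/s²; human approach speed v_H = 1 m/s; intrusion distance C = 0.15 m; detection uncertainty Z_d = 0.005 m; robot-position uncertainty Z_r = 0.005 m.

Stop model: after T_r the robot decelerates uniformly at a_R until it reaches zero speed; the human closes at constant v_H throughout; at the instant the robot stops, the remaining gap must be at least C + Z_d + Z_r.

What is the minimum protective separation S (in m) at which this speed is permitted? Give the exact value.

S_min = 2881/12000 m = 0.2401 m

T_s = v_R/a_R = (1/20)/3 = 0.0167 s
robot covers v_R·T_r = 0.0500·0.0600 = 0.0030 m before braking
robot under decel: 0.0500²/(2·3.0000) = 0.0004 m
human over T_r+T_s: 1.0000·(0.0600+0.0167) = 0.0767 m
C+Z_d+Z_r = 0.1500+0.0050+0.0050 = 0.1600 m
S_min ≈ 0.0030+0.0004+0.0767+0.1600  ⇒  S_min = 2881/12000 m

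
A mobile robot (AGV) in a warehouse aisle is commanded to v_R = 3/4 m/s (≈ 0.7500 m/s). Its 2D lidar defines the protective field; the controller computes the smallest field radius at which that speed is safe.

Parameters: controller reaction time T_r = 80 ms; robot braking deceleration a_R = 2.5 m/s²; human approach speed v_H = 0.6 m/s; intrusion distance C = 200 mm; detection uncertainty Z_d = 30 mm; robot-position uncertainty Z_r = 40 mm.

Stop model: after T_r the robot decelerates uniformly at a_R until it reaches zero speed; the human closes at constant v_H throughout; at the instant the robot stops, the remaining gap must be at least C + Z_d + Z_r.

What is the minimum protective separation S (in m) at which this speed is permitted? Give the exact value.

S_min = 1341/2000 m = 0.6705 m

braking lasts T_s = (3/4)/(5/2) = 0.3000 s
reaction-phase robot travel = 0.7500·0.0800 = 0.0600 m
robot covers 0.7500·0.3000 − ½·2.5000·0.3000² = 0.1125 m while stopping
person approaches 0.6000·(0.0800+0.3000) = 0.2280 m
margins: 0.2000+0.0300+0.0400 = 0.2700 m
S_min ≈ 0.0600+0.1125+0.2280+0.2700  ⇒  S_min = 1341/2000 m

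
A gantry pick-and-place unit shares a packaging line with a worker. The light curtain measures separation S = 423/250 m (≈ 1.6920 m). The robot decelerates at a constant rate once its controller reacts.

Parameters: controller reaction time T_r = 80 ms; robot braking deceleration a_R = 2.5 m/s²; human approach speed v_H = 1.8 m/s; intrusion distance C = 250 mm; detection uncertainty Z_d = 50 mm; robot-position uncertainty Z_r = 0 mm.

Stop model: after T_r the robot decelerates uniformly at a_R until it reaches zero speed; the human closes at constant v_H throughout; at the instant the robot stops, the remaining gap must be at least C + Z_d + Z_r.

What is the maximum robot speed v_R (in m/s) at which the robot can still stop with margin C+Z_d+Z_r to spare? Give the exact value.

collect terms ⇒ (1/5)·v_R² + (4/5)·v_R + (-156/125) = 0
  disc = (4/5)² − 4·(1/5)·(-156/125) = 1024/625 ; √disc = 32/25
  v_R = (−(4/5) + 32/25) / (2·(1/5)) = 6/5 m/s
check:
braking lasts T_s = (6/5)/(5/2) = 0.4800 s
robot covers v_R·T_r = 1.2000·0.0800 = 0.0960 m before braking
braking distance = 1.2000²/(2·2.5000) = 0.2880 m
human closes 1.8000·0.5600 = 1.0080 m
residual clearance needed = 0.2500+0.0500+0.0000 = 0.3000 m
sum ≈ 0.0960+0.2880+1.0080+0.3000 ≈ 1.6920 m = S ✓

v_R_max = 6/5 m/s = 1.2000 m/s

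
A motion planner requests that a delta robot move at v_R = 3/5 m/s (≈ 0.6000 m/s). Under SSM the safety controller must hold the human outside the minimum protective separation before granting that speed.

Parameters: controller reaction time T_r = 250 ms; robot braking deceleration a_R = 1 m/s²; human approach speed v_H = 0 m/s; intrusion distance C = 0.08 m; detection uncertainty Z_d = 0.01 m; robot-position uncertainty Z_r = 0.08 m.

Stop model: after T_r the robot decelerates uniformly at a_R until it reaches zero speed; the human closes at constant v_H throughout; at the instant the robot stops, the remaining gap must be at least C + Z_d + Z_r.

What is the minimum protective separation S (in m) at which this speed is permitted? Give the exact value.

S_min = 1/2 m = 0.5000 m

stop time T_s = (3/5)/1 = 0.6000 s
reaction-phase robot travel = 0.6000·0.2500 = 0.1500 m
robot covers 0.6000·0.6000 − ½·1.0000·0.6000² = 0.1800 m while stopping
person approaches 0.0000·(0.2500+0.6000) = 0.0000 m
C+Z_d+Z_r = 0.0800+0.0100+0.0800 = 0.1700 m
S_min ≈ 0.1500+0.1800+0.0000+0.1700  ⇒  S_min = 1/2 m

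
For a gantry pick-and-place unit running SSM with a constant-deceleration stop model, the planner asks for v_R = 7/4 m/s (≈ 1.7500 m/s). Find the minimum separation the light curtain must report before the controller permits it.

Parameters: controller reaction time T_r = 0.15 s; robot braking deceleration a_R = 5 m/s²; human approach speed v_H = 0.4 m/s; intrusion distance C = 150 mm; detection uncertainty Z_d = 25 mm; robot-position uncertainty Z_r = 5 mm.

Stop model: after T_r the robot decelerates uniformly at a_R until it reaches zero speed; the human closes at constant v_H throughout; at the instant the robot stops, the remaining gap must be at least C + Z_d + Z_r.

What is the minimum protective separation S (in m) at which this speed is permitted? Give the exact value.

stop time T_s = (7/4)/5 = 0.3500 s
reaction-phase robot travel = 1.7500·0.1500 = 0.2625 m
braking distance = 1.7500²/(2·5.0000) = 0.3063 m
human closes 0.4000·0.5000 = 0.2000 m
C+Z_d+Z_r = 0.1500+0.0250+0.0050 = 0.1800 m
S_min ≈ 0.2625+0.3063+0.2000+0.1800  ⇒  S_min = 759/800 m

S_min = 759/800 m = 0.9487 m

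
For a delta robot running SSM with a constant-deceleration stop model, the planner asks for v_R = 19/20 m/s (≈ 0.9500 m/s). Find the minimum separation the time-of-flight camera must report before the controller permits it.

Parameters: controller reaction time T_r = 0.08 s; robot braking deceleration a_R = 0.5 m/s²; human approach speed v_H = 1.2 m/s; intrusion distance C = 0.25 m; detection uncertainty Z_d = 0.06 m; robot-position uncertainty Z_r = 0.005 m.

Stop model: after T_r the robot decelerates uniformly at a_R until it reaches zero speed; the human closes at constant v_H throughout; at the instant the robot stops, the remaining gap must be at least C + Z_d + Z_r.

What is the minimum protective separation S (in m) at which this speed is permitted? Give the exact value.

S_min = 7339/2000 m = 3.6695 m

T_s = v_R/a_R = (19/20)/(1/2) = 1.9000 s
robot covers v_R·T_r = 0.9500·0.0800 = 0.0760 m before braking
robot covers 0.9500·1.9000 − ½·0.5000·1.9000² = 0.9025 m while stopping
human closes 1.2000·1.9800 = 2.3760 m
residual clearance needed = 0.2500+0.0600+0.0050 = 0.3150 m
S_min ≈ 0.0760+0.9025+2.3760+0.3150  ⇒  S_min = 7339/2000 m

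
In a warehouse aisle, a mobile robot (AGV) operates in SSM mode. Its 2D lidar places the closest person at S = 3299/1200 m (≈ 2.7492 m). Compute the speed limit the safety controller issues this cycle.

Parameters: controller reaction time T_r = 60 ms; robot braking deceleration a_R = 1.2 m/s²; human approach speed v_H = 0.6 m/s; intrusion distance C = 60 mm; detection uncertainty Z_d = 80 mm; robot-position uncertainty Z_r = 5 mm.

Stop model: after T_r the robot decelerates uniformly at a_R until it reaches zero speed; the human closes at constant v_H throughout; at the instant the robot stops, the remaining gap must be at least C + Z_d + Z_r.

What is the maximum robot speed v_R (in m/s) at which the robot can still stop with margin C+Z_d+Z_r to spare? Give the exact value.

v_R_max = 19/10 m/s = 1.9000 m/s

collect terms ⇒ (5/12)·v_R² + (14/25)·v_R + (-15409/6000) = 0
  disc = (14/25)² − 4·(5/12)·(-15409/6000) = 413449/90000 ; √disc = 643/300
  v_R = (−(14/25) + 643/300) / (2·(5/12)) = 19/10 m/s
check:
stop time T_s = (19/10)/(6/5) = 1.5833 s
reaction-phase robot travel = 1.9000·0.0600 = 0.1140 m
robot under decel: 1.9000²/(2·1.2000) = 1.5042 m
human closes 0.6000·1.6433 = 0.9860 m
C+Z_d+Z_r = 0.0600+0.0800+0.0050 = 0.1450 m
sum ≈ 0.1140+1.5042+0.9860+0.1450 ≈ 2.7492 m = S ✓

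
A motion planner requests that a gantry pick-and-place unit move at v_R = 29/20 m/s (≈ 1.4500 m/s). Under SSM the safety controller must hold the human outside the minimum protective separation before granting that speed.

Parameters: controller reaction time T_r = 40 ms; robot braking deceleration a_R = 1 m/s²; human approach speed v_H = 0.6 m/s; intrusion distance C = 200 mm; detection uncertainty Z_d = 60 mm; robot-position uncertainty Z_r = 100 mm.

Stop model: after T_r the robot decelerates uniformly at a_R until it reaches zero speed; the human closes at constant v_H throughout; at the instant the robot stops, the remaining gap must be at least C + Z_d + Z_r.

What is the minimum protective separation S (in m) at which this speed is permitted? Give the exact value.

T_s = v_R/a_R = (29/20)/1 = 1.4500 s
robot in T_r: 1.4500·0.0400 = 0.0580 m
robot covers 1.4500·1.4500 − ½·1.0000·1.4500² = 1.0513 m while stopping
human over T_r+T_s: 0.6000·(0.0400+1.4500) = 0.8940 m
margins: 0.2000+0.0600+0.1000 = 0.3600 m
S_min ≈ 0.0580+1.0513+0.8940+0.3600  ⇒  S_min = 9453/4000 m

S_min = 9453/4000 m = 2.3632 m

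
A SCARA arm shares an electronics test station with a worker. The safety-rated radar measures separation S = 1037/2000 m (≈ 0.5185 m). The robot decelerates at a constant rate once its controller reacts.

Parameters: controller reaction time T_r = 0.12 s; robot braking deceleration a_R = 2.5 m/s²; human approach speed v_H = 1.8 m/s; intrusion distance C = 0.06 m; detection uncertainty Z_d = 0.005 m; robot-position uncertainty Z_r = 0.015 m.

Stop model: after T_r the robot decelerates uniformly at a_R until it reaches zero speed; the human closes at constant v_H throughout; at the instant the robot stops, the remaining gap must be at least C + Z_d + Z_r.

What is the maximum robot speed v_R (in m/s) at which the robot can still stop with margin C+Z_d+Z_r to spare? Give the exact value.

at the boundary: (1/5)·v² + (21/25)·v + (-89/400) = 0
  disc = (21/25)² − 4·(1/5)·(-89/400) = 2209/2500 ; √disc = 47/50
  v_R = (−(21/25) + 47/50) / (2·(1/5)) = 1/4 m/s
check:
braking lasts T_s = (1/4)/(5/2) = 0.1000 s
reaction-phase robot travel = 0.2500·0.1200 = 0.0300 m
robot under decel: 0.2500²/(2·2.5000) = 0.0125 m
person approaches 1.8000·(0.1200+0.1000) = 0.3960 m
C+Z_d+Z_r = 0.0600+0.0050+0.0150 = 0.0800 m
sum ≈ 0.0300+0.0125+0.3960+0.0800 ≈ 0.5185 m = S ✓

v_R_max = 1/4 m/s = 0.2500 m/s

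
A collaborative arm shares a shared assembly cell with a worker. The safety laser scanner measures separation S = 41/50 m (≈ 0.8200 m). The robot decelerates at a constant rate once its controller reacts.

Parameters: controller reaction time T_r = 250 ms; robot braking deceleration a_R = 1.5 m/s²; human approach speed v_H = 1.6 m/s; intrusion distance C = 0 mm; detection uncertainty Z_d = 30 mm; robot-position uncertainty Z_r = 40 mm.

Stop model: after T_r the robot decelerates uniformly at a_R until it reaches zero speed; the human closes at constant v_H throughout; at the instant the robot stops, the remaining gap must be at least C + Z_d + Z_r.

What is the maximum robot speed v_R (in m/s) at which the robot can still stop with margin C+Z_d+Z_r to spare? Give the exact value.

quadratic (1/3)·v² + (79/60)·v + (-7/20) = 0
  disc = (79/60)² − 4·(1/3)·(-7/20) = 7921/3600 ; √disc = 89/60
  v_R = (−(79/60) + 89/60) / (2·(1/3)) = 1/4 m/s
check:
stop time T_s = (1/4)/(3/2) = 0.1667 s
robot in T_r: 0.2500·0.2500 = 0.0625 m
robot under decel: 0.2500²/(2·1.5000) = 0.0208 m
human over T_r+T_s: 1.6000·(0.2500+0.1667) = 0.6667 m
margins: 0.0000+0.0300+0.0400 = 0.0700 m
sum ≈ 0.0625+0.0208+0.6667+0.0700 ≈ 0.8200 m = S ✓

v_R_max = 1/4 m/s = 0.2500 m/s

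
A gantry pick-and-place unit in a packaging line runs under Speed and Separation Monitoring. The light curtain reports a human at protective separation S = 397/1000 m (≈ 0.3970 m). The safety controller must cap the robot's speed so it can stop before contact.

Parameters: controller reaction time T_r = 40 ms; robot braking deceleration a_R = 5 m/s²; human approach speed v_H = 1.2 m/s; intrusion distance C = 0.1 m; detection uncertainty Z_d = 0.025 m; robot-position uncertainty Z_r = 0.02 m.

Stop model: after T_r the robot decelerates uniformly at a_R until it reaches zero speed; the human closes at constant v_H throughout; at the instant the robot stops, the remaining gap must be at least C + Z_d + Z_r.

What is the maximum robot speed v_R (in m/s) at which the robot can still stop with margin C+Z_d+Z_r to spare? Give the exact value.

v_R_max = 3/5 m/s = 0.6000 m/s

at the boundary: (1/10)·v² + (7/25)·v + (-51/250) = 0
  disc = (7/25)² − 4·(1/10)·(-51/250) = 4/25 ; √disc = 2/5
  v_R = (−(7/25) + 2/5) / (2·(1/10)) = 3/5 m/s
check:
T_s = v_R/a_R = (3/5)/5 = 0.1200 s
reaction-phase robot travel = 0.6000·0.0400 = 0.0240 m
robot covers 0.6000·0.1200 − ½·5.0000·0.1200² = 0.0360 m while stopping
human closes 1.2000·0.1600 = 0.1920 m
residual clearance needed = 0.1000+0.0250+0.0200 = 0.1450 m
sum ≈ 0.0240+0.0360+0.1920+0.1450 ≈ 0.3970 m = S ✓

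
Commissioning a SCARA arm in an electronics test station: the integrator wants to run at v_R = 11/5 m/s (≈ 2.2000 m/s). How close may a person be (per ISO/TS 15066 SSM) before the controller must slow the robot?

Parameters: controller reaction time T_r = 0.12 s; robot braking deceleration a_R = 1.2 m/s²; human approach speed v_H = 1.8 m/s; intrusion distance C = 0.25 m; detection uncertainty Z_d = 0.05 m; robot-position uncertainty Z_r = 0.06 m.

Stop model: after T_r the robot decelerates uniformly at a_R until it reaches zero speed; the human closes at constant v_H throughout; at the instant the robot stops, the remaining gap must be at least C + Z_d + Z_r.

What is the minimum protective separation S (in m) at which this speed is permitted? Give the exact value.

T_s = v_R/a_R = (11/5)/(6/5) = 1.8333 s
robot covers v_R·T_r = 2.2000·0.1200 = 0.2640 m before braking
braking distance = 2.2000²/(2·1.2000) = 2.0167 m
human closes 1.8000·1.9533 = 3.5160 m
margins: 0.2500+0.0500+0.0600 = 0.3600 m
S_min ≈ 0.2640+2.0167+3.5160+0.3600  ⇒  S_min = 1847/300 m

S_min = 1847/300 m = 6.1567 m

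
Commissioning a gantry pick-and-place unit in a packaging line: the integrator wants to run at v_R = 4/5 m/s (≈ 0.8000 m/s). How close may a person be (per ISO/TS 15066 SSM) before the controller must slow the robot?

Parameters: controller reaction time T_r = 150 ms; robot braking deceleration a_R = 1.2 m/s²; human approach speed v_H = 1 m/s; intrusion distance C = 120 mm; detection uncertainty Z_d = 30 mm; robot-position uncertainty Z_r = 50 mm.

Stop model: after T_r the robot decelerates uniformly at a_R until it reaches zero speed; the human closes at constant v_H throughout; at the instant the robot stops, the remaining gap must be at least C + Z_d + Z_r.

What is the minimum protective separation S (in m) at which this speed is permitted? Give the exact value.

S_min = 421/300 m = 1.4033 m

braking lasts T_s = (4/5)/(6/5) = 0.6667 s
reaction-phase robot travel = 0.8000·0.1500 = 0.1200 m
robot covers 0.8000·0.6667 − ½·1.2000·0.6667² = 0.2667 m while stopping
human closes 1.0000·0.8167 = 0.8167 m
residual clearance needed = 0.1200+0.0300+0.0500 = 0.2000 m
S_min ≈ 0.1200+0.2667+0.8167+0.2000  ⇒  S_min = 421/300 m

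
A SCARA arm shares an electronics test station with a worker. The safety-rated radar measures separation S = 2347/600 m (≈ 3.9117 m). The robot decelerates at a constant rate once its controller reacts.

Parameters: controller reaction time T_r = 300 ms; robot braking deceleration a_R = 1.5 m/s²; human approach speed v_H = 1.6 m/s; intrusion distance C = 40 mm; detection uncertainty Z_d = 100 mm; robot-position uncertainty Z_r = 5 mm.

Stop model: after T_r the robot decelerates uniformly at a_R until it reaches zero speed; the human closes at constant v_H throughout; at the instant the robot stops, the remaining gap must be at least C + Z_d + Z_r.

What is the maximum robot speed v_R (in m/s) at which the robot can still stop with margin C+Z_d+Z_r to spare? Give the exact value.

v_R_max = 17/10 m/s = 1.7000 m/s

collect terms ⇒ (1/3)·v_R² + (41/30)·v_R + (-493/150) = 0
  disc = (41/30)² − 4·(1/3)·(-493/150) = 25/4 ; √disc = 5/2
  v_R = (−(41/30) + 5/2) / (2·(1/3)) = 17/10 m/s
check:
T_s = v_R/a_R = (17/10)/(3/2) = 1.1333 s
reaction-phase robot travel = 1.7000·0.3000 = 0.5100 m
robot under decel: 1.7000²/(2·1.5000) = 0.9633 m
human closes 1.6000·1.4333 = 2.2933 m
margins: 0.0400+0.1000+0.0050 = 0.1450 m
sum ≈ 0.5100+0.9633+2.2933+0.1450 ≈ 3.9117 m = S ✓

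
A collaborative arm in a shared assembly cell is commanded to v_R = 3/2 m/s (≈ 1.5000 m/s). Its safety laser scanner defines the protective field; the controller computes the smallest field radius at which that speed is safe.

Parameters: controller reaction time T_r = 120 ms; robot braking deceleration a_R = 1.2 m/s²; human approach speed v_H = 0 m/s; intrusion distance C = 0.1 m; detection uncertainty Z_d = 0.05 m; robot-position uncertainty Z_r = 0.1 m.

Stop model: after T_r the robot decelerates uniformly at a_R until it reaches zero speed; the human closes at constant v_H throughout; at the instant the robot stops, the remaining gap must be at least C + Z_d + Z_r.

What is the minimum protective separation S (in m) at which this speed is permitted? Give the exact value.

S_min = 547/400 m = 1.3675 m

braking lasts T_s = (3/2)/(6/5) = 1.2500 s
robot in T_r: 1.5000·0.1200 = 0.1800 m
robot under decel: 1.5000²/(2·1.2000) = 0.9375 m
person approaches 0.0000·(0.1200+1.2500) = 0.0000 m
margins: 0.1000+0.0500+0.1000 = 0.2500 m
S_min ≈ 0.1800+0.9375+0.0000+0.2500  ⇒  S_min = 547/400 m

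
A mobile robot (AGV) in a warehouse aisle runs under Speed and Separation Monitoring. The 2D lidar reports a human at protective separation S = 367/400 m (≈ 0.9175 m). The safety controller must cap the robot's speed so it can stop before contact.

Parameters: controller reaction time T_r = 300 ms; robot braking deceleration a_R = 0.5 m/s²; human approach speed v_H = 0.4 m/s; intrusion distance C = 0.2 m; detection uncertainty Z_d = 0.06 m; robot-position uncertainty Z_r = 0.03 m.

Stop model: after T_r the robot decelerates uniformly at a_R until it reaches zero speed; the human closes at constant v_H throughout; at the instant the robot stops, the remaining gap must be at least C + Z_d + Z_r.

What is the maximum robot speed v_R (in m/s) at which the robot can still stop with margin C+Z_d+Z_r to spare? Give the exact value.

collect terms ⇒ (1)·v_R² + (11/10)·v_R + (-203/400) = 0
  disc = (11/10)² − 4·(1)·(-203/400) = 81/25 ; √disc = 9/5
  v_R = (−(11/10) + 9/5) / (2·(1)) = 7/20 m/s
check:
stop time T_s = (7/20)/(1/2) = 0.7000 s
robot in T_r: 0.3500·0.3000 = 0.1050 m
robot covers 0.3500·0.7000 − ½·0.5000·0.7000² = 0.1225 m while stopping
person approaches 0.4000·(0.3000+0.7000) = 0.4000 m
residual clearance needed = 0.2000+0.0600+0.0300 = 0.2900 m
sum ≈ 0.1050+0.1225+0.4000+0.2900 ≈ 0.9175 m = S ✓

v_R_max = 7/20 m/s = 0.3500 m/s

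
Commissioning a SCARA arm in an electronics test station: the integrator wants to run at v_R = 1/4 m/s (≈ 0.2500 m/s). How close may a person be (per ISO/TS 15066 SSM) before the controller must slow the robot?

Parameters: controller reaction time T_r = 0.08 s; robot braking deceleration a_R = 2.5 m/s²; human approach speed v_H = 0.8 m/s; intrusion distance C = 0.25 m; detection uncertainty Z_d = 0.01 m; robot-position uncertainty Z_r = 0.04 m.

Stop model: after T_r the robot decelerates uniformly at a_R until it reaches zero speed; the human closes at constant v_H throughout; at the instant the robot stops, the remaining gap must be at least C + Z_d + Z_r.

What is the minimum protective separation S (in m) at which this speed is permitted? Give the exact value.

T_s = v_R/a_R = (1/4)/(5/2) = 0.1000 s
robot in T_r: 0.2500·0.0800 = 0.0200 m
robot covers 0.2500·0.1000 − ½·2.5000·0.1000² = 0.0125 m while stopping
human over T_r+T_s: 0.8000·(0.0800+0.1000) = 0.1440 m
C+Z_d+Z_r = 0.2500+0.0100+0.0400 = 0.3000 m
S_min ≈ 0.0200+0.0125+0.1440+0.3000  ⇒  S_min = 953/2000 m

S_min = 953/2000 m = 0.4765 m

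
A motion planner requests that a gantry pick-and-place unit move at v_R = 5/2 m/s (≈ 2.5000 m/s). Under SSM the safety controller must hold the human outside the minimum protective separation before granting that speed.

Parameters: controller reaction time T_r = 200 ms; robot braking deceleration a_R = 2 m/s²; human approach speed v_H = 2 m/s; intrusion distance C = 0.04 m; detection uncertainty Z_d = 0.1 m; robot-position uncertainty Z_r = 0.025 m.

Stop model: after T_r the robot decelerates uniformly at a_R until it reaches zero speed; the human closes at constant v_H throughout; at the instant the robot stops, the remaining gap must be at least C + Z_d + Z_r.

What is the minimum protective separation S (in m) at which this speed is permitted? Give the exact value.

S_min = 2051/400 m = 5.1275 m

stop time T_s = (5/2)/2 = 1.2500 s
robot covers v_R·T_r = 2.5000·0.2000 = 0.5000 m before braking
robot covers 2.5000·1.2500 − ½·2.0000·1.2500² = 1.5625 m while stopping
human closes 2.0000·1.4500 = 2.9000 m
residual clearance needed = 0.0400+0.1000+0.0250 = 0.1650 m
S_min ≈ 0.5000+1.5625+2.9000+0.1650  ⇒  S_min = 2051/400 m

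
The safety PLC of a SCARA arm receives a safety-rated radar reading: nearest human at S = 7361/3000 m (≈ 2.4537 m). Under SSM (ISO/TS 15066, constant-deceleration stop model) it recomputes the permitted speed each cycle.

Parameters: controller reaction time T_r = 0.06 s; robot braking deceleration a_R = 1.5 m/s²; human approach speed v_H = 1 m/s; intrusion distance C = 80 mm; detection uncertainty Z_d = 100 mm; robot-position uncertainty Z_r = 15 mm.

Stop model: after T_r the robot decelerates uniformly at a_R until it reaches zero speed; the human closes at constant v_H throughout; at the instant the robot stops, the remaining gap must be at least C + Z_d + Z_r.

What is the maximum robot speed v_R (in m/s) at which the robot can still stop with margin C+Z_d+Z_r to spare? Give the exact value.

quadratic (1/3)·v² + (109/150)·v + (-1649/750) = 0
  disc = (109/150)² − 4·(1/3)·(-1649/750) = 8649/2500 ; √disc = 93/50
  v_R = (−(109/150) + 93/50) / (2·(1/3)) = 17/10 m/s
check:
T_s = v_R/a_R = (17/10)/(3/2) = 1.1333 s
reaction-phase robot travel = 1.7000·0.0600 = 0.1020 m
braking distance = 1.7000²/(2·1.5000) = 0.9633 m
human closes 1.0000·1.1933 = 1.1933 m
margins: 0.0800+0.1000+0.0150 = 0.1950 m
sum ≈ 0.1020+0.9633+1.1933+0.1950 ≈ 2.4537 m = S ✓

v_R_max = 17/10 m/s = 1.7000 m/s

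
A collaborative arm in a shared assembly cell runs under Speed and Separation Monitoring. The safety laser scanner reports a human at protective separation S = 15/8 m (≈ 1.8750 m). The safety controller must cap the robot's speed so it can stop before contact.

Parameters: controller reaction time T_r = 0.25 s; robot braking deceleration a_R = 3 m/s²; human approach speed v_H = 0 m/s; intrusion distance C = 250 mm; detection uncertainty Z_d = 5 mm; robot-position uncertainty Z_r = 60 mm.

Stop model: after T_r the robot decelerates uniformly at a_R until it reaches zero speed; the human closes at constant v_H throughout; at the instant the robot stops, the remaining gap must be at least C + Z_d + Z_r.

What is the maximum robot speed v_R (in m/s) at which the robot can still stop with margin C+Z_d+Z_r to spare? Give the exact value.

v_R_max = 12/5 m/s = 2.4000 m/s

at the boundary: (1/6)·v² + (1/4)·v + (-39/25) = 0
  disc = (1/4)² − 4·(1/6)·(-39/25) = 441/400 ; √disc = 21/20
  v_R = (−(1/4) + 21/20) / (2·(1/6)) = 12/5 m/s
check:
braking lasts T_s = (12/5)/3 = 0.8000 s
robot covers v_R·T_r = 2.4000·0.2500 = 0.6000 m before braking
robot covers 2.4000·0.8000 − ½·3.0000·0.8000² = 0.9600 m while stopping
human over T_r+T_s: 0.0000·(0.2500+0.8000) = 0.0000 m
residual clearance needed = 0.2500+0.0050+0.0600 = 0.3150 m
sum ≈ 0.6000+0.9600+0.0000+0.3150 ≈ 1.8750 m = S ✓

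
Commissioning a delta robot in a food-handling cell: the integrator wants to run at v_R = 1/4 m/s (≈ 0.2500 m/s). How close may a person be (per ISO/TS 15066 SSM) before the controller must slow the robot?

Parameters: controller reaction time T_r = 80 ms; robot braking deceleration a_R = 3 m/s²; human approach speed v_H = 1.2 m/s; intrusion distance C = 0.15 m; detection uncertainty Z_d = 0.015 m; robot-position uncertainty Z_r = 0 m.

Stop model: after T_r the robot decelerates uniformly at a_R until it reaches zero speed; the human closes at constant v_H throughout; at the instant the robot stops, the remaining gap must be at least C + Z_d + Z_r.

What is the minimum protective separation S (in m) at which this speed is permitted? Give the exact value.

braking lasts T_s = (1/4)/3 = 0.0833 s
reaction-phase robot travel = 0.2500·0.0800 = 0.0200 m
robot covers 0.2500·0.0833 − ½·3.0000·0.0833² = 0.0104 m while stopping
human closes 1.2000·0.1633 = 0.1960 m
C+Z_d+Z_r = 0.1500+0.0150+0.0000 = 0.1650 m
S_min ≈ 0.0200+0.0104+0.1960+0.1650  ⇒  S_min = 4697/12000 m

S_min = 4697/12000 m = 0.3914 m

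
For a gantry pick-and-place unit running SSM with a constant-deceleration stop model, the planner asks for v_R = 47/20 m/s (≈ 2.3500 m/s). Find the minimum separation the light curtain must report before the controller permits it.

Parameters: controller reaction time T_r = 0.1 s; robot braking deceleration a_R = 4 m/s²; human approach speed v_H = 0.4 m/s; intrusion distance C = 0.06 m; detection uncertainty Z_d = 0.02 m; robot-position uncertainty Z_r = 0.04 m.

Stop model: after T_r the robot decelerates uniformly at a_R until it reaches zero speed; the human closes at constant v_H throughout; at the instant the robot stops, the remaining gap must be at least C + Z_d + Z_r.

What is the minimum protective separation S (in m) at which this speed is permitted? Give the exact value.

T_s = v_R/a_R = (47/20)/4 = 0.5875 s
robot covers v_R·T_r = 2.3500·0.1000 = 0.2350 m before braking
braking distance = 2.3500²/(2·4.0000) = 0.6903 m
person approaches 0.4000·(0.1000+0.5875) = 0.2750 m
C+Z_d+Z_r = 0.0600+0.0200+0.0400 = 0.1200 m
S_min ≈ 0.2350+0.6903+0.2750+0.1200  ⇒  S_min = 169/128 m

S_min = 169/128 m = 1.3203 m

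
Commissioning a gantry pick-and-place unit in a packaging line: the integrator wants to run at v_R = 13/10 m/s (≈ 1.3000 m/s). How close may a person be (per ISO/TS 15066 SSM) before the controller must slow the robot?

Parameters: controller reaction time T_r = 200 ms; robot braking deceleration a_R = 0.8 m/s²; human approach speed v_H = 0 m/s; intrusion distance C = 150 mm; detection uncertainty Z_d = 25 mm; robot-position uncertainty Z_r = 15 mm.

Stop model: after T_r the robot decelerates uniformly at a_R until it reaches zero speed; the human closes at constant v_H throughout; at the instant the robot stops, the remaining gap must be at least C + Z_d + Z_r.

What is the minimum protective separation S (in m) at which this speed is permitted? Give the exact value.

T_s = v_R/a_R = (13/10)/(4/5) = 1.6250 s
reaction-phase robot travel = 1.3000·0.2000 = 0.2600 m
robot under decel: 1.3000²/(2·0.8000) = 1.0562 m
human over T_r+T_s: 0.0000·(0.2000+1.6250) = 0.0000 m
C+Z_d+Z_r = 0.1500+0.0250+0.0150 = 0.1900 m
S_min ≈ 0.2600+1.0562+0.0000+0.1900  ⇒  S_min = 241/160 m

S_min = 241/160 m = 1.5063 m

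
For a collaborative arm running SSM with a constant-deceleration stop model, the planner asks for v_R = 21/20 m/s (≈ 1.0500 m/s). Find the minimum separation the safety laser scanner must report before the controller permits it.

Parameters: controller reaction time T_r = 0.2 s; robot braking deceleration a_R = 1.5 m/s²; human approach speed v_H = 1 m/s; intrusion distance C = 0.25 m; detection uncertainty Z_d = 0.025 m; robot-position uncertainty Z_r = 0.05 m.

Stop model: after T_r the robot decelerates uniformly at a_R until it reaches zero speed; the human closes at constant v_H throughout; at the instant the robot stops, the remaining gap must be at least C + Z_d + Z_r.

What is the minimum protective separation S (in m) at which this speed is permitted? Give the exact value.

braking lasts T_s = (21/20)/(3/2) = 0.7000 s
reaction-phase robot travel = 1.0500·0.2000 = 0.2100 m
braking distance = 1.0500²/(2·1.5000) = 0.3675 m
human closes 1.0000·0.9000 = 0.9000 m
residual clearance needed = 0.2500+0.0250+0.0500 = 0.3250 m
S_min ≈ 0.2100+0.3675+0.9000+0.3250  ⇒  S_min = 721/400 m

S_min = 721/400 m = 1.8025 m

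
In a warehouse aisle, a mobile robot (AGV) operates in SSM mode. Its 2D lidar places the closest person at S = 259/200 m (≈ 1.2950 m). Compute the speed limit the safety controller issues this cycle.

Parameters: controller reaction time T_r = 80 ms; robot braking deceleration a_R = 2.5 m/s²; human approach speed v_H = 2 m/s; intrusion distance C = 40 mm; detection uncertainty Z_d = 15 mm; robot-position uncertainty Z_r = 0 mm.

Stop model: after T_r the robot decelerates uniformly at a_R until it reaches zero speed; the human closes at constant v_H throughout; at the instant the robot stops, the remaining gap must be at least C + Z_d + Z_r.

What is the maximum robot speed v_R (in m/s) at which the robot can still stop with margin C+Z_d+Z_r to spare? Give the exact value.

v_R_max = 1 m/s = 1.0000 m/s

quadratic (1/5)·v² + (22/25)·v + (-27/25) = 0
  disc = (22/25)² − 4·(1/5)·(-27/25) = 1024/625 ; √disc = 32/25
  v_R = (−(22/25) + 32/25) / (2·(1/5)) = 1 m/s
check:
T_s = v_R/a_R = 1/(5/2) = 0.4000 s
robot covers v_R·T_r = 1.0000·0.0800 = 0.0800 m before braking
robot under decel: 1.0000²/(2·2.5000) = 0.2000 m
person approaches 2.0000·(0.0800+0.4000) = 0.9600 m
margins: 0.0400+0.0150+0.0000 = 0.0550 m
sum ≈ 0.0800+0.2000+0.9600+0.0550 ≈ 1.2950 m = S ✓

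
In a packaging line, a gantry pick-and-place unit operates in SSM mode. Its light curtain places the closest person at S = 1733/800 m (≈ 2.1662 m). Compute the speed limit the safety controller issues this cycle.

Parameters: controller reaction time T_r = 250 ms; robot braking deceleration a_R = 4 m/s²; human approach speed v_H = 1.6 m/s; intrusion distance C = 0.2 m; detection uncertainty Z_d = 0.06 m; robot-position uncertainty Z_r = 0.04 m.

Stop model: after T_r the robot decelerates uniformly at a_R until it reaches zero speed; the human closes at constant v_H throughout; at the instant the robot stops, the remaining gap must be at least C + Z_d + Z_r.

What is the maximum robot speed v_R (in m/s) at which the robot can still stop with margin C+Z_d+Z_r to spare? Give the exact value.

v_R_max = 17/10 m/s = 1.7000 m/s

quadratic (1/8)·v² + (13/20)·v + (-1173/800) = 0
  disc = (13/20)² − 4·(1/8)·(-1173/800) = 1849/1600 ; √disc = 43/40
  v_R = (−(13/20) + 43/40) / (2·(1/8)) = 17/10 m/s
check:
stop time T_s = (17/10)/4 = 0.4250 s
robot in T_r: 1.7000·0.2500 = 0.4250 m
robot under decel: 1.7000²/(2·4.0000) = 0.3613 m
person approaches 1.6000·(0.2500+0.4250) = 1.0800 m
margins: 0.2000+0.0600+0.0400 = 0.3000 m
sum ≈ 0.4250+0.3613+1.0800+0.3000 ≈ 2.1662 m = S ✓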